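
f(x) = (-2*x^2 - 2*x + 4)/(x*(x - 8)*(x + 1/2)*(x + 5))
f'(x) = (-4*x - 2)/(x*(x - 8)*(x + 1/2)*(x + 5)) - (-2*x^2 - 2*x + 4)/(x*(x - 8)*(x + 1/2)*(x + 5)^2) - (-2*x^2 - 2*x + 4)/(x*(x - 8)*(x + 1/2)^2*(x + 5)) - (-2*x^2 - 2*x + 4)/(x*(x - 8)^2*(x + 1/2)*(x + 5)) - (-2*x^2 - 2*x + 4)/(x^2*(x - 8)*(x + 1/2)*(x + 5)) = 4*(4*x^5 + x^4 - 26*x^3 - 13*x^2 + 332*x + 80)/(x^2*(4*x^6 - 20*x^5 - 307*x^4 + 670*x^3 + 7289*x^2 + 6640*x + 1600))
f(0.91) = -0.01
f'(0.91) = 0.12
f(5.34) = 0.07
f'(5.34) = 0.02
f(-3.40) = 0.07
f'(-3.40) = -0.06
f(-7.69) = -0.04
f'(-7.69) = -0.02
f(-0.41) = 3.15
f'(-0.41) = -27.86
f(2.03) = 0.04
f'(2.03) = 0.01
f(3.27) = 0.05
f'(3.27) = 0.01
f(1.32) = 0.02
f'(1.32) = 0.04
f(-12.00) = -0.01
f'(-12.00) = 0.00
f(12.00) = -0.03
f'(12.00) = 0.01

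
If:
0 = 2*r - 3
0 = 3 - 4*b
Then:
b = 3/4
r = 3/2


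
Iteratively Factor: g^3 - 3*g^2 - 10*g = (g - 5)*(g^2 + 2*g) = g*(g - 5)*(g + 2)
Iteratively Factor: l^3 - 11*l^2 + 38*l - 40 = (l - 2)*(l^2 - 9*l + 20) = (l - 5)*(l - 2)*(l - 4)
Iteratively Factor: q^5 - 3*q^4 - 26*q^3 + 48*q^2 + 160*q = (q + 2)*(q^4 - 5*q^3 - 16*q^2 + 80*q) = (q - 5)*(q + 2)*(q^3 - 16*q) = q*(q - 5)*(q + 2)*(q^2 - 16) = q*(q - 5)*(q + 2)*(q + 4)*(q - 4)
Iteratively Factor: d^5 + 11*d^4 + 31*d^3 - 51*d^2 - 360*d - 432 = (d + 4)*(d^4 + 7*d^3 + 3*d^2 - 63*d - 108) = (d - 3)*(d + 4)*(d^3 + 10*d^2 + 33*d + 36) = (d - 3)*(d + 4)^2*(d^2 + 6*d + 9) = (d - 3)*(d + 3)*(d + 4)^2*(d + 3)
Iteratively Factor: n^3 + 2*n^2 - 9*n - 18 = (n + 2)*(n^2 - 9) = (n + 2)*(n + 3)*(n - 3)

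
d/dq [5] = 0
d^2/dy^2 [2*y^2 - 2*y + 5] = 4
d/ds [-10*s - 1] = -10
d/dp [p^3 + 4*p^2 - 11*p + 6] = 3*p^2 + 8*p - 11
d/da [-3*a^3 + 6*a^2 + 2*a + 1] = -9*a^2 + 12*a + 2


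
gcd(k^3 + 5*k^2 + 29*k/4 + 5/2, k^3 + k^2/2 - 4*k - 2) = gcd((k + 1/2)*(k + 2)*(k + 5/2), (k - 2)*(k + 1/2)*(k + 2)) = k^2 + 5*k/2 + 1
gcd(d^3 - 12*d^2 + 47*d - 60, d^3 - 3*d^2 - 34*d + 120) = d^2 - 9*d + 20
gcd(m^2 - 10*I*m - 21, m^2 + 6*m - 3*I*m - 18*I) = m - 3*I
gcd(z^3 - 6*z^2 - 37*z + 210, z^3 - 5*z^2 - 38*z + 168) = z^2 - z - 42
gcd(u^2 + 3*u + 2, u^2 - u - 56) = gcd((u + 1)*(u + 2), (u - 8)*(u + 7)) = 1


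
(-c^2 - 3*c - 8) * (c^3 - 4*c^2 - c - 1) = -c^5 + c^4 + 5*c^3 + 36*c^2 + 11*c + 8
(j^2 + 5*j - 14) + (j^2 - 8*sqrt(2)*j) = 2*j^2 - 8*sqrt(2)*j + 5*j - 14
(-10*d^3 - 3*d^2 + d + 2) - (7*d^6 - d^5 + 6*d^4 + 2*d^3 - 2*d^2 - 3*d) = -7*d^6 + d^5 - 6*d^4 - 12*d^3 - d^2 + 4*d + 2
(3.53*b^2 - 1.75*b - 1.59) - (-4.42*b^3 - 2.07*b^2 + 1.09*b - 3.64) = 4.42*b^3 + 5.6*b^2 - 2.84*b + 2.05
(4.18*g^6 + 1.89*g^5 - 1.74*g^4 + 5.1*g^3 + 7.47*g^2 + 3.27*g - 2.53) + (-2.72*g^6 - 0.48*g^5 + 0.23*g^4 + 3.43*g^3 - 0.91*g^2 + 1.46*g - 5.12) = 1.46*g^6 + 1.41*g^5 - 1.51*g^4 + 8.53*g^3 + 6.56*g^2 + 4.73*g - 7.65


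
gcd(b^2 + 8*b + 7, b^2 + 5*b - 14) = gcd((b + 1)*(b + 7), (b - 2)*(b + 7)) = b + 7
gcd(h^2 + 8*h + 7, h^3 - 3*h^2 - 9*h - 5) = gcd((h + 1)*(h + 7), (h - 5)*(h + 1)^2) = h + 1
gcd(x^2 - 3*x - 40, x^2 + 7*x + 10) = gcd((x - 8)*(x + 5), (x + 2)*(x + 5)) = x + 5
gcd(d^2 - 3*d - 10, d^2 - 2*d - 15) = d - 5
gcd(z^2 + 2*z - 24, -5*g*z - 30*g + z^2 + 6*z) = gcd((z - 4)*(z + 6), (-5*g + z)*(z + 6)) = z + 6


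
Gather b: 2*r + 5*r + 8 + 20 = 7*r + 28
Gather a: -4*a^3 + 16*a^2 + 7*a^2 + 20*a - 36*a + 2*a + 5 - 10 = -4*a^3 + 23*a^2 - 14*a - 5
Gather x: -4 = -4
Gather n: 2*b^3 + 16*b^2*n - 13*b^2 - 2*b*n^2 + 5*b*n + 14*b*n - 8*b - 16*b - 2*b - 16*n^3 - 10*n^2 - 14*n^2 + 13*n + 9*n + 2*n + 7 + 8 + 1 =2*b^3 - 13*b^2 - 26*b - 16*n^3 + n^2*(-2*b - 24) + n*(16*b^2 + 19*b + 24) + 16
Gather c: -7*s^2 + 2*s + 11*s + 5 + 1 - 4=-7*s^2 + 13*s + 2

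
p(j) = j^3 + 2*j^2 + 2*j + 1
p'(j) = 3*j^2 + 4*j + 2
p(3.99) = 104.34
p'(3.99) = 65.72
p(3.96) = 102.38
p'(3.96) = 64.88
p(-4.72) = -69.04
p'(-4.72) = 49.96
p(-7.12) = -272.80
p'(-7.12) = 125.60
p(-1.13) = -0.15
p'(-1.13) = 1.31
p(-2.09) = -3.57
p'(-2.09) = 6.74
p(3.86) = 96.03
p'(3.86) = 62.14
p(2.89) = 47.62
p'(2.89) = 38.62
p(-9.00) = -584.00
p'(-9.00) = 209.00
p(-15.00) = -2954.00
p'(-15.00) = 617.00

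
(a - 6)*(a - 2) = a^2 - 8*a + 12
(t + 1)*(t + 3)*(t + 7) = t^3 + 11*t^2 + 31*t + 21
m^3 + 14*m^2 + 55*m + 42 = (m + 1)*(m + 6)*(m + 7)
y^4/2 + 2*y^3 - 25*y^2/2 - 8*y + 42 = (y/2 + 1)*(y - 3)*(y - 2)*(y + 7)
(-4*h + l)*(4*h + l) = -16*h^2 + l^2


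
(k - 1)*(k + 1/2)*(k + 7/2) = k^3 + 3*k^2 - 9*k/4 - 7/4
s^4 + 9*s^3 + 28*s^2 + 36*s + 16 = (s + 1)*(s + 2)^2*(s + 4)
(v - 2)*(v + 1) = v^2 - v - 2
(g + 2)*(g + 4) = g^2 + 6*g + 8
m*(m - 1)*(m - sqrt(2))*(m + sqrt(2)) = m^4 - m^3 - 2*m^2 + 2*m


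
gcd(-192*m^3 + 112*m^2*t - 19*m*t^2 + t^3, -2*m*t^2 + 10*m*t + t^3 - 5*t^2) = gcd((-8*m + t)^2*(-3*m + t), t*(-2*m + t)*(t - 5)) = 1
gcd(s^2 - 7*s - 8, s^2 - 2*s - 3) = s + 1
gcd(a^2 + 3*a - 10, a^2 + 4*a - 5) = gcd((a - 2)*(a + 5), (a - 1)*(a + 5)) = a + 5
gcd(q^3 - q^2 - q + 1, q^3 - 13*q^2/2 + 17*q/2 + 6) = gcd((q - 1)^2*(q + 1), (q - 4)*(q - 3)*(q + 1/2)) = 1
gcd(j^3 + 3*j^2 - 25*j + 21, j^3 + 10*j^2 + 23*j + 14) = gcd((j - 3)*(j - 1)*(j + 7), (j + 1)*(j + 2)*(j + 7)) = j + 7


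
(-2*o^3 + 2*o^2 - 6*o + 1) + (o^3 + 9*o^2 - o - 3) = -o^3 + 11*o^2 - 7*o - 2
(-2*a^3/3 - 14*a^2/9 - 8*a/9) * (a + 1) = -2*a^4/3 - 20*a^3/9 - 22*a^2/9 - 8*a/9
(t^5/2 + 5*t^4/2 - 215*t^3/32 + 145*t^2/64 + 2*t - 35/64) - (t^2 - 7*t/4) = t^5/2 + 5*t^4/2 - 215*t^3/32 + 81*t^2/64 + 15*t/4 - 35/64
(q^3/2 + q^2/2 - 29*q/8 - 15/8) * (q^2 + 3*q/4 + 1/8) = q^5/2 + 7*q^4/8 - 51*q^3/16 - 145*q^2/32 - 119*q/64 - 15/64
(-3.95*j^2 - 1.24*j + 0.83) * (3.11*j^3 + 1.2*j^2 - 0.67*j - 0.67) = -12.2845*j^5 - 8.5964*j^4 + 3.7398*j^3 + 4.4733*j^2 + 0.2747*j - 0.5561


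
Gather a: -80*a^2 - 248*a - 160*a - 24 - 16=-80*a^2 - 408*a - 40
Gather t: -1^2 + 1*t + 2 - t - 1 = 0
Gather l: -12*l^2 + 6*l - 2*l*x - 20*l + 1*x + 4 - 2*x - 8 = -12*l^2 + l*(-2*x - 14) - x - 4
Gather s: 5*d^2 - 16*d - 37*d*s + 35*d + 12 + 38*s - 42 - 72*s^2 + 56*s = 5*d^2 + 19*d - 72*s^2 + s*(94 - 37*d) - 30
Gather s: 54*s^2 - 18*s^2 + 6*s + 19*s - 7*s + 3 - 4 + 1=36*s^2 + 18*s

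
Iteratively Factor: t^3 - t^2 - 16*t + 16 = (t - 1)*(t^2 - 16) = (t - 1)*(t + 4)*(t - 4)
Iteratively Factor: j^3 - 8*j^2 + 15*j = (j)*(j^2 - 8*j + 15) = j*(j - 3)*(j - 5)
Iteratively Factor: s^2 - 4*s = (s - 4)*(s)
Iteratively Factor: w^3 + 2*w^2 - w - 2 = (w + 2)*(w^2 - 1) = (w + 1)*(w + 2)*(w - 1)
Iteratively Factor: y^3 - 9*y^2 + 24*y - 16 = (y - 1)*(y^2 - 8*y + 16) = (y - 4)*(y - 1)*(y - 4)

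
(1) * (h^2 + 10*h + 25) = h^2 + 10*h + 25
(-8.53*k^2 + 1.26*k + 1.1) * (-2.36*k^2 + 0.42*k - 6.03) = 20.1308*k^4 - 6.5562*k^3 + 49.3691*k^2 - 7.1358*k - 6.633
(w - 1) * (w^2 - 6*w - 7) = w^3 - 7*w^2 - w + 7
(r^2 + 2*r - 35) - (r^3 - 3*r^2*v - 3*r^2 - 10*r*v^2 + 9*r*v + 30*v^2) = -r^3 + 3*r^2*v + 4*r^2 + 10*r*v^2 - 9*r*v + 2*r - 30*v^2 - 35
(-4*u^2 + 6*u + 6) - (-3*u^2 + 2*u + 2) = -u^2 + 4*u + 4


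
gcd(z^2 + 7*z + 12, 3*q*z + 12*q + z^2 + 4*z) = z + 4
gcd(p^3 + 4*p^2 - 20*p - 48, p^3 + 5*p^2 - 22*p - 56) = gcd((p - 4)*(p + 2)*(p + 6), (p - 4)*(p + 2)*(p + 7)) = p^2 - 2*p - 8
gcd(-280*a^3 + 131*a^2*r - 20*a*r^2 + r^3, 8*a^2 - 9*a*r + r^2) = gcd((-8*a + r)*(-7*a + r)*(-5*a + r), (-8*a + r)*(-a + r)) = -8*a + r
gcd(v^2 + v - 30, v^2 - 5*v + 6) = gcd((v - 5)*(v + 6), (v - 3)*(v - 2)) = 1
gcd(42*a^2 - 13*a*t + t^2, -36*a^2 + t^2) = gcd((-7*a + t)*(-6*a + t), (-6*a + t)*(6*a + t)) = -6*a + t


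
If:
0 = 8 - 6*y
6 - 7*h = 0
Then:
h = 6/7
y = 4/3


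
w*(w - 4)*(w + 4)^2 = w^4 + 4*w^3 - 16*w^2 - 64*w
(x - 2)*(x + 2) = x^2 - 4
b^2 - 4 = (b - 2)*(b + 2)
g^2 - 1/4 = (g - 1/2)*(g + 1/2)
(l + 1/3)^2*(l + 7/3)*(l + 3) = l^4 + 6*l^3 + 32*l^2/3 + 142*l/27 + 7/9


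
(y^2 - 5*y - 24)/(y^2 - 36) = (y^2 - 5*y - 24)/(y^2 - 36)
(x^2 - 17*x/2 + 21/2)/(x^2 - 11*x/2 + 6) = (x - 7)/(x - 4)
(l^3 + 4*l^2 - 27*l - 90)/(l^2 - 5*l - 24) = (l^2 + l - 30)/(l - 8)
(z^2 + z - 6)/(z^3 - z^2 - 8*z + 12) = 1/(z - 2)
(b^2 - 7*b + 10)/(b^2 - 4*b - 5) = (b - 2)/(b + 1)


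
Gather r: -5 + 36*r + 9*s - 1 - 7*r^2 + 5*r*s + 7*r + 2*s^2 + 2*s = -7*r^2 + r*(5*s + 43) + 2*s^2 + 11*s - 6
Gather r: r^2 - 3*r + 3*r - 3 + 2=r^2 - 1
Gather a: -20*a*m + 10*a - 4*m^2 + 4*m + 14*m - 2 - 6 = a*(10 - 20*m) - 4*m^2 + 18*m - 8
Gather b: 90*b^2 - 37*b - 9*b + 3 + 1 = 90*b^2 - 46*b + 4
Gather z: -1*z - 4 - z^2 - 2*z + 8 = -z^2 - 3*z + 4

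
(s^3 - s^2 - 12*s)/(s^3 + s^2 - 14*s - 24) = s/(s + 2)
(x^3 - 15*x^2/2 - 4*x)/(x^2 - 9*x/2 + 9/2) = x*(2*x^2 - 15*x - 8)/(2*x^2 - 9*x + 9)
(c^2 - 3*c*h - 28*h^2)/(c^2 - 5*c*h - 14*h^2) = (c + 4*h)/(c + 2*h)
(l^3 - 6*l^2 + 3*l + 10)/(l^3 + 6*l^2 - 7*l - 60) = (l^3 - 6*l^2 + 3*l + 10)/(l^3 + 6*l^2 - 7*l - 60)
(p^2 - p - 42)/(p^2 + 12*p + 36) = (p - 7)/(p + 6)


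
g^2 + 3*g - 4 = (g - 1)*(g + 4)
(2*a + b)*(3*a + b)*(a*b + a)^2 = 6*a^4*b^2 + 12*a^4*b + 6*a^4 + 5*a^3*b^3 + 10*a^3*b^2 + 5*a^3*b + a^2*b^4 + 2*a^2*b^3 + a^2*b^2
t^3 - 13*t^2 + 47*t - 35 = (t - 7)*(t - 5)*(t - 1)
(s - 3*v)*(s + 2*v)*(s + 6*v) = s^3 + 5*s^2*v - 12*s*v^2 - 36*v^3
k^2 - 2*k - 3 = (k - 3)*(k + 1)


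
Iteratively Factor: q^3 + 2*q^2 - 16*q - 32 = (q + 2)*(q^2 - 16) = (q + 2)*(q + 4)*(q - 4)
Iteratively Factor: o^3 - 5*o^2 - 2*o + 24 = (o - 4)*(o^2 - o - 6) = (o - 4)*(o + 2)*(o - 3)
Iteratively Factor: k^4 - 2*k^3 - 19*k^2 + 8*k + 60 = (k + 2)*(k^3 - 4*k^2 - 11*k + 30) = (k - 2)*(k + 2)*(k^2 - 2*k - 15) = (k - 2)*(k + 2)*(k + 3)*(k - 5)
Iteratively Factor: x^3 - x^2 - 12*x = (x - 4)*(x^2 + 3*x) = (x - 4)*(x + 3)*(x)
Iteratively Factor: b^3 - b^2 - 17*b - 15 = (b + 1)*(b^2 - 2*b - 15) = (b + 1)*(b + 3)*(b - 5)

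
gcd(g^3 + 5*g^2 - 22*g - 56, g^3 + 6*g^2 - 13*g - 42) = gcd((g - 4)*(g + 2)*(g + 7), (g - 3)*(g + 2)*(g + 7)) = g^2 + 9*g + 14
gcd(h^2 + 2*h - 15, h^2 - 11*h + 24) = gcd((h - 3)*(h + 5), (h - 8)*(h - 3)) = h - 3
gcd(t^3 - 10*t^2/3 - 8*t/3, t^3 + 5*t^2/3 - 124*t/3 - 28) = t + 2/3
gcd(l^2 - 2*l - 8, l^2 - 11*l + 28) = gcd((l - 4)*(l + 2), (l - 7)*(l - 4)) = l - 4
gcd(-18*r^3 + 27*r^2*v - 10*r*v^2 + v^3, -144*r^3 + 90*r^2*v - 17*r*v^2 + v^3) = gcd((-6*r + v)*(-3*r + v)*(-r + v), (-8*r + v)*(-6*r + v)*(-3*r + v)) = 18*r^2 - 9*r*v + v^2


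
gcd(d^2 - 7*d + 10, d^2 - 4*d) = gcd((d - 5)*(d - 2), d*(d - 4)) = 1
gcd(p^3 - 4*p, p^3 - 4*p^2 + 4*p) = p^2 - 2*p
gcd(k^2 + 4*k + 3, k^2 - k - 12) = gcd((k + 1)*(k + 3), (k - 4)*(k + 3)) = k + 3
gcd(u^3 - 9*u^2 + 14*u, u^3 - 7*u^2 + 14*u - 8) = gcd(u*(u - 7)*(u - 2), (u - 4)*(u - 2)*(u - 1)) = u - 2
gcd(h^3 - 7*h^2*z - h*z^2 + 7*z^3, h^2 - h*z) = -h + z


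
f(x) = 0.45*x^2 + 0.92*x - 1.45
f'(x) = 0.9*x + 0.92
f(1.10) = 0.11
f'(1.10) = 1.91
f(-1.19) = -1.91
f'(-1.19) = -0.15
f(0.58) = -0.77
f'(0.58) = 1.44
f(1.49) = 0.92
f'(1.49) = 2.26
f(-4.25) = 2.77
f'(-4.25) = -2.90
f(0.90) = -0.26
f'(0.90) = 1.73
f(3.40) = 6.88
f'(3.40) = 3.98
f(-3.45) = 0.73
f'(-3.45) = -2.18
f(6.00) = 20.27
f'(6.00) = 6.32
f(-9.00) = 26.72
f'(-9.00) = -7.18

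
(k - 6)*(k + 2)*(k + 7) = k^3 + 3*k^2 - 40*k - 84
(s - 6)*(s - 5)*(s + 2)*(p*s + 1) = p*s^4 - 9*p*s^3 + 8*p*s^2 + 60*p*s + s^3 - 9*s^2 + 8*s + 60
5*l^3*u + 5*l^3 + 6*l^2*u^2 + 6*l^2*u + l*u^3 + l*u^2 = (l + u)*(5*l + u)*(l*u + l)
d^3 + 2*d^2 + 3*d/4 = d*(d + 1/2)*(d + 3/2)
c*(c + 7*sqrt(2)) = c^2 + 7*sqrt(2)*c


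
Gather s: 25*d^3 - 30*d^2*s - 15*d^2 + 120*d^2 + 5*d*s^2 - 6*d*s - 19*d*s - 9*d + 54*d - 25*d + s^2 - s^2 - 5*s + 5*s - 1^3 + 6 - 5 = 25*d^3 + 105*d^2 + 5*d*s^2 + 20*d + s*(-30*d^2 - 25*d)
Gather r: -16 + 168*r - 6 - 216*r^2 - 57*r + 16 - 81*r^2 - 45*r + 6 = -297*r^2 + 66*r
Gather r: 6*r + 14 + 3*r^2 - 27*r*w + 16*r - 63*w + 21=3*r^2 + r*(22 - 27*w) - 63*w + 35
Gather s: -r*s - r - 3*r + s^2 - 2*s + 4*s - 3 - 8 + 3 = -4*r + s^2 + s*(2 - r) - 8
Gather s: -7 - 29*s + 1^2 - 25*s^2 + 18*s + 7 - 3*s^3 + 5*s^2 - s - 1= -3*s^3 - 20*s^2 - 12*s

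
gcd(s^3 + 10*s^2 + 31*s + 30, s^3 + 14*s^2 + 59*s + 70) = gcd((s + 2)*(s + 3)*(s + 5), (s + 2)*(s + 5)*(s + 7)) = s^2 + 7*s + 10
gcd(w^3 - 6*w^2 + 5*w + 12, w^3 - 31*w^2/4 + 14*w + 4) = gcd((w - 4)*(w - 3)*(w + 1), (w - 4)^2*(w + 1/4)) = w - 4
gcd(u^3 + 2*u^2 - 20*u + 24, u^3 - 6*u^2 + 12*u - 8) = u^2 - 4*u + 4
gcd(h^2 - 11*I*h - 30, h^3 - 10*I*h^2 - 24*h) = h - 6*I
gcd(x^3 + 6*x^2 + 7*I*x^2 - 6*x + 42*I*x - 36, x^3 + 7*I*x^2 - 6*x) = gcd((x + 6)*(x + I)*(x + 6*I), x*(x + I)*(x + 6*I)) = x^2 + 7*I*x - 6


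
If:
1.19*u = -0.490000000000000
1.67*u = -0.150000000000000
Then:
No Solution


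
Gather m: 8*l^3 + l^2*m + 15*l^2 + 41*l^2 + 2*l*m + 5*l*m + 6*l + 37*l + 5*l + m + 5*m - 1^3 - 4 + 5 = 8*l^3 + 56*l^2 + 48*l + m*(l^2 + 7*l + 6)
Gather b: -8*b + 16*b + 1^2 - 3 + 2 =8*b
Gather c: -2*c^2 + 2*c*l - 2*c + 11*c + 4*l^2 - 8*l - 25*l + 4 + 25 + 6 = -2*c^2 + c*(2*l + 9) + 4*l^2 - 33*l + 35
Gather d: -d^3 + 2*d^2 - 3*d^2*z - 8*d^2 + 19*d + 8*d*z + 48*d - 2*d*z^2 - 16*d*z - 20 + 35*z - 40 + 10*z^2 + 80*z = -d^3 + d^2*(-3*z - 6) + d*(-2*z^2 - 8*z + 67) + 10*z^2 + 115*z - 60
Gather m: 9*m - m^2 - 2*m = -m^2 + 7*m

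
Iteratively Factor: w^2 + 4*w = (w + 4)*(w)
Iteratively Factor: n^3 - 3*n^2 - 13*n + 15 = (n - 1)*(n^2 - 2*n - 15) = (n - 5)*(n - 1)*(n + 3)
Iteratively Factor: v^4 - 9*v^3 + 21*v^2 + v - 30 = (v - 3)*(v^3 - 6*v^2 + 3*v + 10) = (v - 3)*(v + 1)*(v^2 - 7*v + 10) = (v - 3)*(v - 2)*(v + 1)*(v - 5)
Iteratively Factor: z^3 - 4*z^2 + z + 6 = (z - 3)*(z^2 - z - 2) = (z - 3)*(z - 2)*(z + 1)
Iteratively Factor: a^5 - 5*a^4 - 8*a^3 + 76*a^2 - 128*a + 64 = (a - 2)*(a^4 - 3*a^3 - 14*a^2 + 48*a - 32) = (a - 2)*(a - 1)*(a^3 - 2*a^2 - 16*a + 32) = (a - 2)*(a - 1)*(a + 4)*(a^2 - 6*a + 8) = (a - 2)^2*(a - 1)*(a + 4)*(a - 4)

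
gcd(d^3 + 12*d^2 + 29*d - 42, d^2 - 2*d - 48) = d + 6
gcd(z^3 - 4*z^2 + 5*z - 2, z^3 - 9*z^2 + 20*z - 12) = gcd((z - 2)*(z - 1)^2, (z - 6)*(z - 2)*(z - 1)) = z^2 - 3*z + 2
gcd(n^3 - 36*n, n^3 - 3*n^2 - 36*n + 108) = n^2 - 36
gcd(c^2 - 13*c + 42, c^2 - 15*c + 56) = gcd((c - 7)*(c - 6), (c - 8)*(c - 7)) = c - 7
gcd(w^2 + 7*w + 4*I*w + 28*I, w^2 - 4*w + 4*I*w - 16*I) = w + 4*I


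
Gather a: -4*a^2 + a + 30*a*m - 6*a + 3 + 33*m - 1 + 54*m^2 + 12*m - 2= -4*a^2 + a*(30*m - 5) + 54*m^2 + 45*m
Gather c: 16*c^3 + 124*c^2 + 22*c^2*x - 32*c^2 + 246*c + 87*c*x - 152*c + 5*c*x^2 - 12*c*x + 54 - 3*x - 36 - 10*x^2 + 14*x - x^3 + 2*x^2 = 16*c^3 + c^2*(22*x + 92) + c*(5*x^2 + 75*x + 94) - x^3 - 8*x^2 + 11*x + 18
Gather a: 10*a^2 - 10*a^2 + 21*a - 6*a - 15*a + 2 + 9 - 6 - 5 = 0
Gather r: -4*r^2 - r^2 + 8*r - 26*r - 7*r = -5*r^2 - 25*r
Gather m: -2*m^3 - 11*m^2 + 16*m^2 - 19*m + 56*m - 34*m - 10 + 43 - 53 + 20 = -2*m^3 + 5*m^2 + 3*m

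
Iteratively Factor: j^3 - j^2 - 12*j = (j)*(j^2 - j - 12) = j*(j + 3)*(j - 4)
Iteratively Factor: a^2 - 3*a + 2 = (a - 2)*(a - 1)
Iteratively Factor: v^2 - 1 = (v - 1)*(v + 1)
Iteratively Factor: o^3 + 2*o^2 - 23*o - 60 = (o - 5)*(o^2 + 7*o + 12) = (o - 5)*(o + 4)*(o + 3)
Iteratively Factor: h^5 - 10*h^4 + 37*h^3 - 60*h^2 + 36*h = (h - 2)*(h^4 - 8*h^3 + 21*h^2 - 18*h) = (h - 3)*(h - 2)*(h^3 - 5*h^2 + 6*h) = h*(h - 3)*(h - 2)*(h^2 - 5*h + 6) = h*(h - 3)^2*(h - 2)*(h - 2)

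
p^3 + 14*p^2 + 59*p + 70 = (p + 2)*(p + 5)*(p + 7)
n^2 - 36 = (n - 6)*(n + 6)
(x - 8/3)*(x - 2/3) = x^2 - 10*x/3 + 16/9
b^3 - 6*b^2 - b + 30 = (b - 5)*(b - 3)*(b + 2)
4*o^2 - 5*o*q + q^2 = (-4*o + q)*(-o + q)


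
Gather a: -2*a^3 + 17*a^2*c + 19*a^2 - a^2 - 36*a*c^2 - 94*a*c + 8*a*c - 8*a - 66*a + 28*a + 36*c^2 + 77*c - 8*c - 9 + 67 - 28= -2*a^3 + a^2*(17*c + 18) + a*(-36*c^2 - 86*c - 46) + 36*c^2 + 69*c + 30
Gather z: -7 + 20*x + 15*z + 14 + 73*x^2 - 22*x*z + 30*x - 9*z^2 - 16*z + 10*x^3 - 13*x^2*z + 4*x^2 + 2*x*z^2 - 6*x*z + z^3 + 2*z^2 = 10*x^3 + 77*x^2 + 50*x + z^3 + z^2*(2*x - 7) + z*(-13*x^2 - 28*x - 1) + 7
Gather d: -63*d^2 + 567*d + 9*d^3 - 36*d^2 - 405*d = 9*d^3 - 99*d^2 + 162*d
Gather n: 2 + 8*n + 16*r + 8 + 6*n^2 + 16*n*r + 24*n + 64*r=6*n^2 + n*(16*r + 32) + 80*r + 10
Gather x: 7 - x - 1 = 6 - x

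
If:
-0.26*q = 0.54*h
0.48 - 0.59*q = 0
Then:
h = -0.39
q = 0.81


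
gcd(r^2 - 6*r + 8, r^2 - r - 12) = r - 4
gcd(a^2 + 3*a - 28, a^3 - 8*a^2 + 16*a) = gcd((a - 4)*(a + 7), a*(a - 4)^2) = a - 4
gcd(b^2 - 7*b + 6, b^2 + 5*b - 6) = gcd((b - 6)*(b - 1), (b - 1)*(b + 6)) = b - 1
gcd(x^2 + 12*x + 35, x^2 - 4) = 1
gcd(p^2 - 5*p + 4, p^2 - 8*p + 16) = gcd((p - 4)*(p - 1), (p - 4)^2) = p - 4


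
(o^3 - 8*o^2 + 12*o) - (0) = o^3 - 8*o^2 + 12*o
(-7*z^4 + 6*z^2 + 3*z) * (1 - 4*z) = 28*z^5 - 7*z^4 - 24*z^3 - 6*z^2 + 3*z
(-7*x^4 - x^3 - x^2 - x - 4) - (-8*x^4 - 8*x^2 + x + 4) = x^4 - x^3 + 7*x^2 - 2*x - 8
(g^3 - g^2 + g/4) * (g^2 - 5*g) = g^5 - 6*g^4 + 21*g^3/4 - 5*g^2/4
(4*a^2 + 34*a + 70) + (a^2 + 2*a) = 5*a^2 + 36*a + 70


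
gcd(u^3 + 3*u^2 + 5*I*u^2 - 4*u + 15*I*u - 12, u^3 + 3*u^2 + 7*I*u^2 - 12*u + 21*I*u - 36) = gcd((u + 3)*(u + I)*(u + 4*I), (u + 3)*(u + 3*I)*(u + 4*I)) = u^2 + u*(3 + 4*I) + 12*I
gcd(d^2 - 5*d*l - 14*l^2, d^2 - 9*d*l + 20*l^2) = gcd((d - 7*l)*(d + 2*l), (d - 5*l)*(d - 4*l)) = 1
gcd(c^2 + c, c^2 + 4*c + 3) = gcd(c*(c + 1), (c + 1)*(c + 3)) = c + 1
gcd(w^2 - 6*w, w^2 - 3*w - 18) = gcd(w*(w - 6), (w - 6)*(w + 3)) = w - 6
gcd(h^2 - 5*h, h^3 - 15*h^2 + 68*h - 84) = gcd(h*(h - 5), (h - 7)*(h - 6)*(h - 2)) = 1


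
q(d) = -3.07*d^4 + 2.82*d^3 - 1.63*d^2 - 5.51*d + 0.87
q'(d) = -12.28*d^3 + 8.46*d^2 - 3.26*d - 5.51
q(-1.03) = -1.72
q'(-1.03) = 20.24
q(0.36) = -1.24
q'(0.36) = -6.16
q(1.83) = -31.82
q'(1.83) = -58.40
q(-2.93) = -294.17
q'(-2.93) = 385.56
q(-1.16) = -4.89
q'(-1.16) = 28.82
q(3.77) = -512.13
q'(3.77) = -555.55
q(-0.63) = 2.51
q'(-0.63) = 2.97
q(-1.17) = -5.18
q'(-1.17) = 29.55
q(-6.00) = -4612.59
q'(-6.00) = 2971.09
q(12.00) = -59086.53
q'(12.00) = -20046.23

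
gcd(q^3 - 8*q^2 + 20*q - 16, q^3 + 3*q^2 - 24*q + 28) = q^2 - 4*q + 4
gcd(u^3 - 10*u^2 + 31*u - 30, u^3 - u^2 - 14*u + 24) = u^2 - 5*u + 6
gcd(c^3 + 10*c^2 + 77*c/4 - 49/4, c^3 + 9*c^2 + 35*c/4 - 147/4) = c^2 + 21*c/2 + 49/2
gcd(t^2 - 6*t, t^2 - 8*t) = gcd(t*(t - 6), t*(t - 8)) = t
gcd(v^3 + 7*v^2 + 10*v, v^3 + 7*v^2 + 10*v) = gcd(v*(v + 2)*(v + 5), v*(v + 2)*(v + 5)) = v^3 + 7*v^2 + 10*v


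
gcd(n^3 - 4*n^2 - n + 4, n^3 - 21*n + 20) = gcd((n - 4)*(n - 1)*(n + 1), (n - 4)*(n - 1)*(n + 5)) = n^2 - 5*n + 4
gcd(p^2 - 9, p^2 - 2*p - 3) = p - 3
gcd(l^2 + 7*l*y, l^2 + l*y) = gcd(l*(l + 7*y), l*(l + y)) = l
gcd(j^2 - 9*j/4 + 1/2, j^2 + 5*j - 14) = j - 2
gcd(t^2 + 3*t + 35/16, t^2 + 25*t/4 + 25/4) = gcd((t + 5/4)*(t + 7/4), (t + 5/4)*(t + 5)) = t + 5/4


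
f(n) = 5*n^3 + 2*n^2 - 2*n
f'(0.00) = -2.00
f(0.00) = 0.00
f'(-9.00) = 1177.00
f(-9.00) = -3465.00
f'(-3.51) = 168.76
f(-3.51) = -184.56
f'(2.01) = 66.64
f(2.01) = 44.66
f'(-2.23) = 63.67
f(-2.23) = -41.04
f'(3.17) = 161.41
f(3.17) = 173.03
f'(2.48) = 100.18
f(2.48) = 83.61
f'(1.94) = 62.21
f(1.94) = 40.15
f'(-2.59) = 88.26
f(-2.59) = -68.27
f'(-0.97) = 8.23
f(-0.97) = -0.74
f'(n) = 15*n^2 + 4*n - 2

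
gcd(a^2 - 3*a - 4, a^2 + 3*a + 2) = a + 1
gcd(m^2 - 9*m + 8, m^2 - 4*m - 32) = m - 8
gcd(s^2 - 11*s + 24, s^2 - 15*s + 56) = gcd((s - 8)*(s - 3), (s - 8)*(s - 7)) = s - 8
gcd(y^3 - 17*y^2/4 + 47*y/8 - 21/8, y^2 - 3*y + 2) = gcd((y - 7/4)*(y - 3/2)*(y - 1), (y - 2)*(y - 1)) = y - 1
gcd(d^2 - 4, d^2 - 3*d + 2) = d - 2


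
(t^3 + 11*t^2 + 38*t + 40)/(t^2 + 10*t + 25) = (t^2 + 6*t + 8)/(t + 5)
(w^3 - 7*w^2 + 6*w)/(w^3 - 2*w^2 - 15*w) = (-w^2 + 7*w - 6)/(-w^2 + 2*w + 15)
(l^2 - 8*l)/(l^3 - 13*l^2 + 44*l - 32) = l/(l^2 - 5*l + 4)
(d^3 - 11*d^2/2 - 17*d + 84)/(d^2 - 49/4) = 2*(d^2 - 2*d - 24)/(2*d + 7)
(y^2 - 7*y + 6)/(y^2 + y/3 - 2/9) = 9*(y^2 - 7*y + 6)/(9*y^2 + 3*y - 2)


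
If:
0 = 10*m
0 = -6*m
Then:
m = 0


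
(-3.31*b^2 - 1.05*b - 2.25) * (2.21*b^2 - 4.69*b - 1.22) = -7.3151*b^4 + 13.2034*b^3 + 3.9902*b^2 + 11.8335*b + 2.745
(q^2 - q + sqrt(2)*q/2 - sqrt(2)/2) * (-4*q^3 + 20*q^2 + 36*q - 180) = -4*q^5 - 2*sqrt(2)*q^4 + 24*q^4 + 16*q^3 + 12*sqrt(2)*q^3 - 216*q^2 + 8*sqrt(2)*q^2 - 108*sqrt(2)*q + 180*q + 90*sqrt(2)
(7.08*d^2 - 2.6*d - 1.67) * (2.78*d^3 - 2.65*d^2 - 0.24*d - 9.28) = 19.6824*d^5 - 25.99*d^4 + 0.5482*d^3 - 60.6529*d^2 + 24.5288*d + 15.4976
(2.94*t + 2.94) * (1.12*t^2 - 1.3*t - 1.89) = 3.2928*t^3 - 0.5292*t^2 - 9.3786*t - 5.5566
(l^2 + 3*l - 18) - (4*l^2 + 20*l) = -3*l^2 - 17*l - 18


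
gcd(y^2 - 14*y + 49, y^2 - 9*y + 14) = y - 7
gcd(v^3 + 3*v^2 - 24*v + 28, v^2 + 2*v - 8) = v - 2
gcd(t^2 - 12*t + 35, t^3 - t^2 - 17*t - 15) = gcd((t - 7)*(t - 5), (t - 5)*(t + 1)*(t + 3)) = t - 5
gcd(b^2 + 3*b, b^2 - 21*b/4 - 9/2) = 1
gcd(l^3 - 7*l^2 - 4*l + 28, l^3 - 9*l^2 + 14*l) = l^2 - 9*l + 14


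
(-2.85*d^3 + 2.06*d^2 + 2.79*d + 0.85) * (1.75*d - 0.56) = -4.9875*d^4 + 5.201*d^3 + 3.7289*d^2 - 0.0749000000000002*d - 0.476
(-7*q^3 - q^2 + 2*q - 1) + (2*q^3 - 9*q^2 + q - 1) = -5*q^3 - 10*q^2 + 3*q - 2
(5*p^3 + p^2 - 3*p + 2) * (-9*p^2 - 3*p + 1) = -45*p^5 - 24*p^4 + 29*p^3 - 8*p^2 - 9*p + 2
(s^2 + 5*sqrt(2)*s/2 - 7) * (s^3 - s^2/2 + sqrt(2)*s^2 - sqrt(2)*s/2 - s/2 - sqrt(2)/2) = s^5 - s^4/2 + 7*sqrt(2)*s^4/2 - 5*s^3/2 - 7*sqrt(2)*s^3/4 - 35*sqrt(2)*s^2/4 + s^2 + s + 7*sqrt(2)*s/2 + 7*sqrt(2)/2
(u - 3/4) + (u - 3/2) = 2*u - 9/4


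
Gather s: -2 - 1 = -3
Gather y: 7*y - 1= 7*y - 1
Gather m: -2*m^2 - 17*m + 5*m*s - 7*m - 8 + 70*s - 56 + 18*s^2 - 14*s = -2*m^2 + m*(5*s - 24) + 18*s^2 + 56*s - 64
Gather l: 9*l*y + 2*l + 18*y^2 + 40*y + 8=l*(9*y + 2) + 18*y^2 + 40*y + 8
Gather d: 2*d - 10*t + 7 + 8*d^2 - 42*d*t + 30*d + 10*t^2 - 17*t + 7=8*d^2 + d*(32 - 42*t) + 10*t^2 - 27*t + 14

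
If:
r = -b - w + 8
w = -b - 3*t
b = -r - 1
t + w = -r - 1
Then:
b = 9/2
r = -11/2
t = -9/2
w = 9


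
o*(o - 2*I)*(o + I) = o^3 - I*o^2 + 2*o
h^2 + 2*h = h*(h + 2)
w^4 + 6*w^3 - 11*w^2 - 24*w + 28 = (w - 2)*(w - 1)*(w + 2)*(w + 7)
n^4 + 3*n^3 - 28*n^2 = n^2*(n - 4)*(n + 7)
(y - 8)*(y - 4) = y^2 - 12*y + 32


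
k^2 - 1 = (k - 1)*(k + 1)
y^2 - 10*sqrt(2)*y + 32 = (y - 8*sqrt(2))*(y - 2*sqrt(2))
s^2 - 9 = (s - 3)*(s + 3)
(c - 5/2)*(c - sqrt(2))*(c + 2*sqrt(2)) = c^3 - 5*c^2/2 + sqrt(2)*c^2 - 4*c - 5*sqrt(2)*c/2 + 10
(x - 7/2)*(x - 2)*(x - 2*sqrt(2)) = x^3 - 11*x^2/2 - 2*sqrt(2)*x^2 + 7*x + 11*sqrt(2)*x - 14*sqrt(2)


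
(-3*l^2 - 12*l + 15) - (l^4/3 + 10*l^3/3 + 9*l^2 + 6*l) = -l^4/3 - 10*l^3/3 - 12*l^2 - 18*l + 15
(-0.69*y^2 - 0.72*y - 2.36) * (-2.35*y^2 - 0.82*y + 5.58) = 1.6215*y^4 + 2.2578*y^3 + 2.2862*y^2 - 2.0824*y - 13.1688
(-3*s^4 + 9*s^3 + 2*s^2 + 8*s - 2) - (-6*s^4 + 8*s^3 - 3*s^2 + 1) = 3*s^4 + s^3 + 5*s^2 + 8*s - 3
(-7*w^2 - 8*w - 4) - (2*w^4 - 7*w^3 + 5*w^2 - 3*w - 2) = -2*w^4 + 7*w^3 - 12*w^2 - 5*w - 2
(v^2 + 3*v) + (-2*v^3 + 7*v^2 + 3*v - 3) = -2*v^3 + 8*v^2 + 6*v - 3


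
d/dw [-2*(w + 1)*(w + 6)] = -4*w - 14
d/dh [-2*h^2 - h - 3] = -4*h - 1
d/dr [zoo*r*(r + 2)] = zoo*(r + 1)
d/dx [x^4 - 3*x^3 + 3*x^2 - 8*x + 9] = 4*x^3 - 9*x^2 + 6*x - 8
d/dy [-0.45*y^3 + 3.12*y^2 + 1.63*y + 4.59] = -1.35*y^2 + 6.24*y + 1.63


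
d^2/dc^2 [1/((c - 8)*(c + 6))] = 2*((c - 8)^2 + (c - 8)*(c + 6) + (c + 6)^2)/((c - 8)^3*(c + 6)^3)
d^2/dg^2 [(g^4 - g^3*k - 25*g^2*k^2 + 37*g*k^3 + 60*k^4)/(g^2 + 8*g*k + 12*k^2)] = 2*(g^6 + 24*g^5*k + 228*g^4*k^2 + 953*g^3*k^3 + 1656*g^2*k^4 - 324*g*k^5 - 4032*k^6)/(g^6 + 24*g^5*k + 228*g^4*k^2 + 1088*g^3*k^3 + 2736*g^2*k^4 + 3456*g*k^5 + 1728*k^6)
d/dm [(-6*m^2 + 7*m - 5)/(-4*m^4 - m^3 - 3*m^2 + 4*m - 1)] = (-48*m^5 + 78*m^4 - 66*m^3 - 18*m^2 - 18*m + 13)/(16*m^8 + 8*m^7 + 25*m^6 - 26*m^5 + 9*m^4 - 22*m^3 + 22*m^2 - 8*m + 1)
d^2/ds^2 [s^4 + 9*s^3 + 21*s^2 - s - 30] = 12*s^2 + 54*s + 42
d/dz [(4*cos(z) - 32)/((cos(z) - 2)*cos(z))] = 4*(sin(z) + 16*sin(z)/cos(z)^2 - 16*tan(z))/(cos(z) - 2)^2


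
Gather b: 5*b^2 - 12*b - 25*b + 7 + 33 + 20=5*b^2 - 37*b + 60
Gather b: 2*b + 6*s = 2*b + 6*s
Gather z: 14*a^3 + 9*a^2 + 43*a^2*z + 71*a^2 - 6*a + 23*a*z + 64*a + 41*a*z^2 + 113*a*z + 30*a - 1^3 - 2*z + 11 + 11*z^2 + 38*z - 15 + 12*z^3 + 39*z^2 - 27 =14*a^3 + 80*a^2 + 88*a + 12*z^3 + z^2*(41*a + 50) + z*(43*a^2 + 136*a + 36) - 32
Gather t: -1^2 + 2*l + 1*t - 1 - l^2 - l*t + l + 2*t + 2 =-l^2 + 3*l + t*(3 - l)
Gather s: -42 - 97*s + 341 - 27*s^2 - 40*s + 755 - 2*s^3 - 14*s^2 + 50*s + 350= -2*s^3 - 41*s^2 - 87*s + 1404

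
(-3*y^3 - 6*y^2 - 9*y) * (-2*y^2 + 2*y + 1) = 6*y^5 + 6*y^4 + 3*y^3 - 24*y^2 - 9*y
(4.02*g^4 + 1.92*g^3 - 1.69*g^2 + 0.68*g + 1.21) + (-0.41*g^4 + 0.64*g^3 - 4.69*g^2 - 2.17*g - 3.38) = 3.61*g^4 + 2.56*g^3 - 6.38*g^2 - 1.49*g - 2.17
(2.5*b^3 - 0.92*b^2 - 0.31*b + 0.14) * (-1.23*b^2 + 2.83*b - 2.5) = -3.075*b^5 + 8.2066*b^4 - 8.4723*b^3 + 1.2505*b^2 + 1.1712*b - 0.35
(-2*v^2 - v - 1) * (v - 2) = -2*v^3 + 3*v^2 + v + 2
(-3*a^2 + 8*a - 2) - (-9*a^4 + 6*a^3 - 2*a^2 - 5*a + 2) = 9*a^4 - 6*a^3 - a^2 + 13*a - 4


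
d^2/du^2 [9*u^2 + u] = 18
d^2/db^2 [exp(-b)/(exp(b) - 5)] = ((exp(b) - 5)^2 + (exp(b) - 5)*exp(b) + 2*exp(2*b))*exp(-b)/(exp(b) - 5)^3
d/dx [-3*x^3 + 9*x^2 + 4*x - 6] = -9*x^2 + 18*x + 4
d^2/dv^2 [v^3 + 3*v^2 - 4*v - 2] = 6*v + 6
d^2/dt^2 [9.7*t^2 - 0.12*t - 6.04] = 19.4000000000000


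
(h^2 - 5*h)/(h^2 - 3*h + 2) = h*(h - 5)/(h^2 - 3*h + 2)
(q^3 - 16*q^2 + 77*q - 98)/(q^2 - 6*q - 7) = (q^2 - 9*q + 14)/(q + 1)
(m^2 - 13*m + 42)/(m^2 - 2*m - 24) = (m - 7)/(m + 4)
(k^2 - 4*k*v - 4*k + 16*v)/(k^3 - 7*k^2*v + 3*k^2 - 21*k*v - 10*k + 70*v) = (k^2 - 4*k*v - 4*k + 16*v)/(k^3 - 7*k^2*v + 3*k^2 - 21*k*v - 10*k + 70*v)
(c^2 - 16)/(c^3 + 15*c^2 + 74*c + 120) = (c - 4)/(c^2 + 11*c + 30)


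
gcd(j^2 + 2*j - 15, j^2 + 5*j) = j + 5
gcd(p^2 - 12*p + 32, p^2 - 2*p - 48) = p - 8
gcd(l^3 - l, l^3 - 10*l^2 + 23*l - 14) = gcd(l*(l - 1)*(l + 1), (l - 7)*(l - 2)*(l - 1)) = l - 1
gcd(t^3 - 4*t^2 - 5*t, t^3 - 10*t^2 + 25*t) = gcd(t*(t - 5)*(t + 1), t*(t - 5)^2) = t^2 - 5*t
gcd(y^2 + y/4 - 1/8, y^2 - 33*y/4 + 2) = y - 1/4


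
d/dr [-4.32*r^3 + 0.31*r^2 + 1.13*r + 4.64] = -12.96*r^2 + 0.62*r + 1.13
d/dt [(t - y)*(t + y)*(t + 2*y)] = 3*t^2 + 4*t*y - y^2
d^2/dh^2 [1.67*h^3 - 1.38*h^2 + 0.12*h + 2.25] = 10.02*h - 2.76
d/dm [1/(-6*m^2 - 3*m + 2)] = 3*(4*m + 1)/(6*m^2 + 3*m - 2)^2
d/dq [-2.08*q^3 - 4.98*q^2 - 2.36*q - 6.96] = -6.24*q^2 - 9.96*q - 2.36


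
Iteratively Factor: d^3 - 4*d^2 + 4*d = (d - 2)*(d^2 - 2*d) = (d - 2)^2*(d)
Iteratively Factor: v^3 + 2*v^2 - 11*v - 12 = (v + 4)*(v^2 - 2*v - 3) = (v + 1)*(v + 4)*(v - 3)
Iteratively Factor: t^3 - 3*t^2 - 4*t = (t + 1)*(t^2 - 4*t) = t*(t + 1)*(t - 4)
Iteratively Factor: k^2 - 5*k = (k - 5)*(k)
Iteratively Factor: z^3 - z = (z - 1)*(z^2 + z) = (z - 1)*(z + 1)*(z)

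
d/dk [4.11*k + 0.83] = 4.11000000000000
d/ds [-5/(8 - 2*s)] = -5/(2*(s - 4)^2)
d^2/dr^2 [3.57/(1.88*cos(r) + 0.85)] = (12.617808*sin(r)^2 + 5.70486*cos(r) + 12.617808)/(1.88*cos(r) + 0.85)^3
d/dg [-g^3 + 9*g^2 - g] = -3*g^2 + 18*g - 1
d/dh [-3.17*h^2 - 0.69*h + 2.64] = -6.34*h - 0.69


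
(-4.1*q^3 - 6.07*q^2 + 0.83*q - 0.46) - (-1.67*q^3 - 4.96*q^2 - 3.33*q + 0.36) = -2.43*q^3 - 1.11*q^2 + 4.16*q - 0.82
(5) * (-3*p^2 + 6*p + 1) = -15*p^2 + 30*p + 5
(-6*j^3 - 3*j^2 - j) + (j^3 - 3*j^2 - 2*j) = -5*j^3 - 6*j^2 - 3*j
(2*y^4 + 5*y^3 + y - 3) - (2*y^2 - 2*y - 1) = 2*y^4 + 5*y^3 - 2*y^2 + 3*y - 2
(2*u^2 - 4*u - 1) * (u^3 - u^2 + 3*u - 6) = 2*u^5 - 6*u^4 + 9*u^3 - 23*u^2 + 21*u + 6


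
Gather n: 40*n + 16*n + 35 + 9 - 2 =56*n + 42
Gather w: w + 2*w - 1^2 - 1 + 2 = 3*w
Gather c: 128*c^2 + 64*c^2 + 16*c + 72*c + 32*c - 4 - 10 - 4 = 192*c^2 + 120*c - 18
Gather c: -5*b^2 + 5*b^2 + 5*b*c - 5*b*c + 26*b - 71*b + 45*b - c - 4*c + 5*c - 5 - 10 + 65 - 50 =0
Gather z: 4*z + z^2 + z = z^2 + 5*z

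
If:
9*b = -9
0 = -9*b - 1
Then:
No Solution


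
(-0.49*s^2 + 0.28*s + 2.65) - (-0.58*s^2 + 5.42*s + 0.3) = 0.09*s^2 - 5.14*s + 2.35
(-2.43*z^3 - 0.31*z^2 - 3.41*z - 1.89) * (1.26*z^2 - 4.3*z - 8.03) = -3.0618*z^5 + 10.0584*z^4 + 16.5493*z^3 + 14.7709*z^2 + 35.5093*z + 15.1767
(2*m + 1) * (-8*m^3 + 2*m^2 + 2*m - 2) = -16*m^4 - 4*m^3 + 6*m^2 - 2*m - 2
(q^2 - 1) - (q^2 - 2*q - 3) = 2*q + 2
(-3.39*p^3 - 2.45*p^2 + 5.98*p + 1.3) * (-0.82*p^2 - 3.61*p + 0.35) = 2.7798*p^5 + 14.2469*p^4 + 2.7544*p^3 - 23.5113*p^2 - 2.6*p + 0.455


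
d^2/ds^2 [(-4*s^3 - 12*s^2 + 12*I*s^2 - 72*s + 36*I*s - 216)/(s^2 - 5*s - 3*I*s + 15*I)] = (-464*s^3 + s^2*(-1296 + 2880*I) + s*(15120 + 10368*I) - 432 - 25920*I)/(s^6 + s^5*(-15 - 9*I) + s^4*(48 + 135*I) + s^3*(280 - 648*I) + s^2*(-2025 + 720*I) + s*(3375 + 2025*I) - 3375*I)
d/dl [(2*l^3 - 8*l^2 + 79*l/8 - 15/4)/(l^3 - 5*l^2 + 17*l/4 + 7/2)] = 2*(-16*l^2 - 86*l + 101)/(16*l^4 - 96*l^3 + 88*l^2 + 168*l + 49)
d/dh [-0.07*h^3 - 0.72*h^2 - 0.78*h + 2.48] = -0.21*h^2 - 1.44*h - 0.78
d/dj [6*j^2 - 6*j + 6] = 12*j - 6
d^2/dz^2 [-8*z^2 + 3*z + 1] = -16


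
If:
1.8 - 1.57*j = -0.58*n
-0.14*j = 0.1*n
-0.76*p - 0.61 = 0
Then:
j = 0.76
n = -1.06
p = -0.80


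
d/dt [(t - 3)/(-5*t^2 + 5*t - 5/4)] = 4*(2*t - 11)/(5*(8*t^3 - 12*t^2 + 6*t - 1))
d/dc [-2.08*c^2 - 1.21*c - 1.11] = -4.16*c - 1.21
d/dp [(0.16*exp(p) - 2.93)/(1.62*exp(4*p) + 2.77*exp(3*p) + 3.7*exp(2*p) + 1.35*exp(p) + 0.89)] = (-0.7776*exp(4*p) + 18.1*exp(3*p) + 23.7563*exp(2*p) + 21.682*exp(p) + 4.0979)*exp(p)/(2.6244*exp(8*p) + 8.9748*exp(7*p) + 19.6609*exp(6*p) + 24.872*exp(5*p) + 24.0526*exp(4*p) + 14.9206*exp(3*p) + 8.4085*exp(2*p) + 2.403*exp(p) + 0.7921)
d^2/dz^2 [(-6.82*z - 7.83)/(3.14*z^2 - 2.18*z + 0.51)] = (-(6.28*z - 2.18)*(6.82*z + 7.83)*(12.56*z - 4.36) + (128.4888*z + 19.4372)*(3.14*z^2 - 2.18*z + 0.51))/(3.14*z^2 - 2.18*z + 0.51)^3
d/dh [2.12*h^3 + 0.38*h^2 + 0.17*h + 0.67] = 6.36*h^2 + 0.76*h + 0.17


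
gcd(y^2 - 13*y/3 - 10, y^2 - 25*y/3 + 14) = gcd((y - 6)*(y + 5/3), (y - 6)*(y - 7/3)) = y - 6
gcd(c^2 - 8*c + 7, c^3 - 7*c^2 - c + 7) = c^2 - 8*c + 7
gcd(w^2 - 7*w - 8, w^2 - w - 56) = w - 8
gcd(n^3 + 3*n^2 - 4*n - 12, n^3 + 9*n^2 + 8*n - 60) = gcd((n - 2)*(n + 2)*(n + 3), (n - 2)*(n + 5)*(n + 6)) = n - 2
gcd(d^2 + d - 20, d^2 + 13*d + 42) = 1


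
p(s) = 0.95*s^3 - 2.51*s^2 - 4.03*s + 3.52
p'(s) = 2.85*s^2 - 5.02*s - 4.03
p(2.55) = -7.33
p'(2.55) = 1.70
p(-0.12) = 3.97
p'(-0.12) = -3.39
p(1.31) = -3.93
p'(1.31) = -5.72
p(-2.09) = -7.69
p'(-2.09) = 18.91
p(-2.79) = -25.41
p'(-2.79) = 32.16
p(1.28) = -3.76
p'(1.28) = -5.79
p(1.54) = -5.17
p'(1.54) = -5.00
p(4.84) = 32.93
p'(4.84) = 38.44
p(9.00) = 456.49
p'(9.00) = 181.64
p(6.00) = 94.18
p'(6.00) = 68.45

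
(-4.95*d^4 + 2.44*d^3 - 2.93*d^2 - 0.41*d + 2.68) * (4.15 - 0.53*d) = 2.6235*d^5 - 21.8357*d^4 + 11.6789*d^3 - 11.9422*d^2 - 3.1219*d + 11.122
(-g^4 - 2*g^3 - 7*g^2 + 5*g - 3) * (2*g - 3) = -2*g^5 - g^4 - 8*g^3 + 31*g^2 - 21*g + 9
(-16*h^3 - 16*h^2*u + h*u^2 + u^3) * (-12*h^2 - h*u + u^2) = 192*h^5 + 208*h^4*u - 12*h^3*u^2 - 29*h^2*u^3 + u^5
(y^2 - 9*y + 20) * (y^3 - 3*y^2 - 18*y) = y^5 - 12*y^4 + 29*y^3 + 102*y^2 - 360*y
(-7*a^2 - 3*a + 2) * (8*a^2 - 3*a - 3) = -56*a^4 - 3*a^3 + 46*a^2 + 3*a - 6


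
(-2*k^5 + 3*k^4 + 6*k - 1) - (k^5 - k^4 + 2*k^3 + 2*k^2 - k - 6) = -3*k^5 + 4*k^4 - 2*k^3 - 2*k^2 + 7*k + 5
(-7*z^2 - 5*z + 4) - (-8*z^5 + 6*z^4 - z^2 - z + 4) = 8*z^5 - 6*z^4 - 6*z^2 - 4*z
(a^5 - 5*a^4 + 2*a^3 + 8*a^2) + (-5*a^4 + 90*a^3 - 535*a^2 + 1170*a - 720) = a^5 - 10*a^4 + 92*a^3 - 527*a^2 + 1170*a - 720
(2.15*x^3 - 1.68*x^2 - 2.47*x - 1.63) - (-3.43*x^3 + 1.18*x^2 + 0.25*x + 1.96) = 5.58*x^3 - 2.86*x^2 - 2.72*x - 3.59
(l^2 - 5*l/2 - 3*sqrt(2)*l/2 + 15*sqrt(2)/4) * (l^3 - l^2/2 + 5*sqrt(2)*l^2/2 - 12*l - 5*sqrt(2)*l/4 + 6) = l^5 - 3*l^4 + sqrt(2)*l^4 - 73*l^3/4 - 3*sqrt(2)*l^3 + 77*sqrt(2)*l^2/4 + 117*l^2/2 - 54*sqrt(2)*l - 195*l/8 + 45*sqrt(2)/2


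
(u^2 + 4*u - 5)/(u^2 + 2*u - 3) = (u + 5)/(u + 3)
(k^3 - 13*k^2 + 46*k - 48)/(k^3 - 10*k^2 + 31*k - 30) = (k - 8)/(k - 5)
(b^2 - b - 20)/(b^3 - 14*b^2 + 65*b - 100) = (b + 4)/(b^2 - 9*b + 20)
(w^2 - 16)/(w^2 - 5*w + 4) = (w + 4)/(w - 1)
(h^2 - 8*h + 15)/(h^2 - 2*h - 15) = (h - 3)/(h + 3)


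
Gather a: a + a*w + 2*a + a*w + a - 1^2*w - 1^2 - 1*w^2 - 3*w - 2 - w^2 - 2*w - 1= a*(2*w + 4) - 2*w^2 - 6*w - 4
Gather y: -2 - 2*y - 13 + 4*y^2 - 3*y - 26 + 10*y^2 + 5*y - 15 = 14*y^2 - 56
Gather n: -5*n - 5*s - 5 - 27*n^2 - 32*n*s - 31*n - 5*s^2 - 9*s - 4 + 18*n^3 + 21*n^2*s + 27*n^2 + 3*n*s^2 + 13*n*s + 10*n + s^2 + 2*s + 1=18*n^3 + 21*n^2*s + n*(3*s^2 - 19*s - 26) - 4*s^2 - 12*s - 8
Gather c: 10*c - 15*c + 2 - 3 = -5*c - 1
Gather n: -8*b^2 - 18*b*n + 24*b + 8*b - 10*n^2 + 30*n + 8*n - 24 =-8*b^2 + 32*b - 10*n^2 + n*(38 - 18*b) - 24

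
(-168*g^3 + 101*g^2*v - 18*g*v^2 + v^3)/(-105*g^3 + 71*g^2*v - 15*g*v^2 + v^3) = (-8*g + v)/(-5*g + v)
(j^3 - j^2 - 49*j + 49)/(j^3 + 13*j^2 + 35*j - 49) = (j - 7)/(j + 7)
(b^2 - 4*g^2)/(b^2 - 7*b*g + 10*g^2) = (b + 2*g)/(b - 5*g)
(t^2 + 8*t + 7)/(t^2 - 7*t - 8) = (t + 7)/(t - 8)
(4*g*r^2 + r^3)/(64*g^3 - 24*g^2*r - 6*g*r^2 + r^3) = r^2/(16*g^2 - 10*g*r + r^2)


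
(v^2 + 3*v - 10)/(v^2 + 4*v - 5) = (v - 2)/(v - 1)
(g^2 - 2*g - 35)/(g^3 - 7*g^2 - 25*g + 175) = 1/(g - 5)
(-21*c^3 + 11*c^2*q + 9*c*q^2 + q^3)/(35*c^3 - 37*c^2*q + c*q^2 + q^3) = (3*c + q)/(-5*c + q)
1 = 1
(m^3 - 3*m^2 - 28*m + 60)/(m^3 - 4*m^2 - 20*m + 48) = (m + 5)/(m + 4)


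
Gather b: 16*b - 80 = 16*b - 80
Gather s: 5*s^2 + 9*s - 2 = 5*s^2 + 9*s - 2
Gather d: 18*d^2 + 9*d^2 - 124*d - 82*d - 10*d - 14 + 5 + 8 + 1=27*d^2 - 216*d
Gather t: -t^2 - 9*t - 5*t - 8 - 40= -t^2 - 14*t - 48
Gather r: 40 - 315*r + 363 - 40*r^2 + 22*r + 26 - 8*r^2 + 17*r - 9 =-48*r^2 - 276*r + 420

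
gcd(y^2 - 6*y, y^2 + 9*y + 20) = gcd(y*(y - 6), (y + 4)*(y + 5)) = 1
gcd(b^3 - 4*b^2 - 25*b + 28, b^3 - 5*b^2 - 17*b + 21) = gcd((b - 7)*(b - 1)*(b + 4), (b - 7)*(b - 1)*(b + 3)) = b^2 - 8*b + 7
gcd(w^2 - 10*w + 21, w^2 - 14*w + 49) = w - 7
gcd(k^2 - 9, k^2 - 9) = k^2 - 9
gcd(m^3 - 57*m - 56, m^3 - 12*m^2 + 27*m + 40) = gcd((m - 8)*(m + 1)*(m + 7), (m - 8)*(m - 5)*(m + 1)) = m^2 - 7*m - 8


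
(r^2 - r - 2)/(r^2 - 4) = (r + 1)/(r + 2)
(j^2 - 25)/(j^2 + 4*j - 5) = (j - 5)/(j - 1)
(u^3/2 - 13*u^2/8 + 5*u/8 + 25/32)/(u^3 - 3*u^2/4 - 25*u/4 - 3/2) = (-16*u^3 + 52*u^2 - 20*u - 25)/(8*(-4*u^3 + 3*u^2 + 25*u + 6))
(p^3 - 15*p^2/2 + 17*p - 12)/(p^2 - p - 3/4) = 2*(p^2 - 6*p + 8)/(2*p + 1)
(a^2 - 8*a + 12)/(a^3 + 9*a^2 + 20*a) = (a^2 - 8*a + 12)/(a*(a^2 + 9*a + 20))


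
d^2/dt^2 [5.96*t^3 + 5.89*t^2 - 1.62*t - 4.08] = 35.76*t + 11.78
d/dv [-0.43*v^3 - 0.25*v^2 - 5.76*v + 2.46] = -1.29*v^2 - 0.5*v - 5.76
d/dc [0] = 0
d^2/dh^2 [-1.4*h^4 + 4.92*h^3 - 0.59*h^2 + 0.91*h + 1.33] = -16.8*h^2 + 29.52*h - 1.18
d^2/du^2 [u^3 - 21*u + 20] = 6*u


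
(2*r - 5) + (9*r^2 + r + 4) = 9*r^2 + 3*r - 1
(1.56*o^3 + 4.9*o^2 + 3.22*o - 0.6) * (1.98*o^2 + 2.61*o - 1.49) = 3.0888*o^5 + 13.7736*o^4 + 16.8402*o^3 - 0.0848000000000013*o^2 - 6.3638*o + 0.894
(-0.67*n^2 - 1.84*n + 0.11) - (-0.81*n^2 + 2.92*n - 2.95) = 0.14*n^2 - 4.76*n + 3.06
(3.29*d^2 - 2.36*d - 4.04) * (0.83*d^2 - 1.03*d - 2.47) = 2.7307*d^4 - 5.3475*d^3 - 9.0487*d^2 + 9.9904*d + 9.9788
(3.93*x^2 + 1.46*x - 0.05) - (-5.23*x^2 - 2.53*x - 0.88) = 9.16*x^2 + 3.99*x + 0.83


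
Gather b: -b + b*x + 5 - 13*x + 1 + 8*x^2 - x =b*(x - 1) + 8*x^2 - 14*x + 6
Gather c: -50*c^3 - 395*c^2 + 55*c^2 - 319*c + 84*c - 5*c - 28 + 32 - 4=-50*c^3 - 340*c^2 - 240*c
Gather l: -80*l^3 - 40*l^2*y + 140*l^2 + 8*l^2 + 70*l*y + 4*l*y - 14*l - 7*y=-80*l^3 + l^2*(148 - 40*y) + l*(74*y - 14) - 7*y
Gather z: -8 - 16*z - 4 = -16*z - 12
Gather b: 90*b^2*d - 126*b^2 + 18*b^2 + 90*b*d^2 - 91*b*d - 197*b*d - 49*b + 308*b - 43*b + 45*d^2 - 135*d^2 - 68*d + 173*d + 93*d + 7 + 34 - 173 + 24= b^2*(90*d - 108) + b*(90*d^2 - 288*d + 216) - 90*d^2 + 198*d - 108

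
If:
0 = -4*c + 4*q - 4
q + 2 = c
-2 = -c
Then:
No Solution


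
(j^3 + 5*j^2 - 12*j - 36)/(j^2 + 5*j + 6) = (j^2 + 3*j - 18)/(j + 3)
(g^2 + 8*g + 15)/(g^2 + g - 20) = (g + 3)/(g - 4)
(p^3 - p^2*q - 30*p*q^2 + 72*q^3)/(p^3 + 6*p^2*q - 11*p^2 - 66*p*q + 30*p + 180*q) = (p^2 - 7*p*q + 12*q^2)/(p^2 - 11*p + 30)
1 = 1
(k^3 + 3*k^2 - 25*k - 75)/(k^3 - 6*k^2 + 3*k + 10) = (k^2 + 8*k + 15)/(k^2 - k - 2)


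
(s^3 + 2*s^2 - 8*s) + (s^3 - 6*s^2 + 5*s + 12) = 2*s^3 - 4*s^2 - 3*s + 12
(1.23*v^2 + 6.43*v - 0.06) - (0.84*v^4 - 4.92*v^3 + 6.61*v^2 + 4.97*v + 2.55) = -0.84*v^4 + 4.92*v^3 - 5.38*v^2 + 1.46*v - 2.61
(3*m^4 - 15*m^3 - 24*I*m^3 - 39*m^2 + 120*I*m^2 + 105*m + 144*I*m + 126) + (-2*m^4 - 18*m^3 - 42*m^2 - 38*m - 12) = m^4 - 33*m^3 - 24*I*m^3 - 81*m^2 + 120*I*m^2 + 67*m + 144*I*m + 114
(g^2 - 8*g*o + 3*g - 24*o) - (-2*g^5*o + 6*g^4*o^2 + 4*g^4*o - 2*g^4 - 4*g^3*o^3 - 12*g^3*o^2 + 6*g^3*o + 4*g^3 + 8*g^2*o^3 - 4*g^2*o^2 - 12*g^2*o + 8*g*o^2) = 2*g^5*o - 6*g^4*o^2 - 4*g^4*o + 2*g^4 + 4*g^3*o^3 + 12*g^3*o^2 - 6*g^3*o - 4*g^3 - 8*g^2*o^3 + 4*g^2*o^2 + 12*g^2*o + g^2 - 8*g*o^2 - 8*g*o + 3*g - 24*o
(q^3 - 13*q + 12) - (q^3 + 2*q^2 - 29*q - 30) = -2*q^2 + 16*q + 42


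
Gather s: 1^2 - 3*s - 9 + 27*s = 24*s - 8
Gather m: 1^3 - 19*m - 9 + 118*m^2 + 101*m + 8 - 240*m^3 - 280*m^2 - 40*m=-240*m^3 - 162*m^2 + 42*m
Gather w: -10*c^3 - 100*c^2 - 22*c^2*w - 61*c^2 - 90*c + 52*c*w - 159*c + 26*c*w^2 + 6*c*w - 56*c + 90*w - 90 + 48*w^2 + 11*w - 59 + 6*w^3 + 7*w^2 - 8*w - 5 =-10*c^3 - 161*c^2 - 305*c + 6*w^3 + w^2*(26*c + 55) + w*(-22*c^2 + 58*c + 93) - 154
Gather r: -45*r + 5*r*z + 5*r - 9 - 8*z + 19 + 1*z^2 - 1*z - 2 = r*(5*z - 40) + z^2 - 9*z + 8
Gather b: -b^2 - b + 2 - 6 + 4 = -b^2 - b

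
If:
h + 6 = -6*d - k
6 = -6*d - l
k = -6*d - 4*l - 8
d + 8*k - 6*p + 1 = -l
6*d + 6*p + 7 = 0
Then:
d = -26/29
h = -14/29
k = -4/29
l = -18/29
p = -47/174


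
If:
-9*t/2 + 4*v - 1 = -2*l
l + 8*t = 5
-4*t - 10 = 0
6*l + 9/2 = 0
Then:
No Solution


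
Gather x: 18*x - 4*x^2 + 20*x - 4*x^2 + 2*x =-8*x^2 + 40*x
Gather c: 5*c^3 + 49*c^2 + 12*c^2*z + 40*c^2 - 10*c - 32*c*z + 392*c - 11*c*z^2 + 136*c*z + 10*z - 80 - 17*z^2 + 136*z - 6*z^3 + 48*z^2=5*c^3 + c^2*(12*z + 89) + c*(-11*z^2 + 104*z + 382) - 6*z^3 + 31*z^2 + 146*z - 80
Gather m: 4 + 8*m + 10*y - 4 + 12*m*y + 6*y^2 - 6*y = m*(12*y + 8) + 6*y^2 + 4*y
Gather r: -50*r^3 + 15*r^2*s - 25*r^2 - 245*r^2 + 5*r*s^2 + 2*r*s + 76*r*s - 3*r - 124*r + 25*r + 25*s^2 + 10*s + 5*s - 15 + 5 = -50*r^3 + r^2*(15*s - 270) + r*(5*s^2 + 78*s - 102) + 25*s^2 + 15*s - 10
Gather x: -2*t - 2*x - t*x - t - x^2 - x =-3*t - x^2 + x*(-t - 3)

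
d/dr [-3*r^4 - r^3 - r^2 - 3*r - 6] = -12*r^3 - 3*r^2 - 2*r - 3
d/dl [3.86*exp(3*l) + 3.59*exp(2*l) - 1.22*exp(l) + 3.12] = (11.58*exp(2*l) + 7.18*exp(l) - 1.22)*exp(l)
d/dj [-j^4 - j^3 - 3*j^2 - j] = -4*j^3 - 3*j^2 - 6*j - 1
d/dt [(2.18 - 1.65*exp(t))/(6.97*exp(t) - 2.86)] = -10.4756*exp(t)/(6.97*exp(t) - 2.86)^2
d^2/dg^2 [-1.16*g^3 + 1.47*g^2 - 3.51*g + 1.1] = 2.94 - 6.96*g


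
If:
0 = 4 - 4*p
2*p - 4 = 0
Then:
No Solution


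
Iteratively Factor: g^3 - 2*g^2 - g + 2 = (g - 2)*(g^2 - 1) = (g - 2)*(g - 1)*(g + 1)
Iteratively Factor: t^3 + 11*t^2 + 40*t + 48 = (t + 3)*(t^2 + 8*t + 16) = (t + 3)*(t + 4)*(t + 4)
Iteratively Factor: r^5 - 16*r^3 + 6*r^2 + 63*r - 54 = (r + 3)*(r^4 - 3*r^3 - 7*r^2 + 27*r - 18) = (r + 3)^2*(r^3 - 6*r^2 + 11*r - 6) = (r - 2)*(r + 3)^2*(r^2 - 4*r + 3) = (r - 2)*(r - 1)*(r + 3)^2*(r - 3)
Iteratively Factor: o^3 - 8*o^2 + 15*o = (o)*(o^2 - 8*o + 15) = o*(o - 5)*(o - 3)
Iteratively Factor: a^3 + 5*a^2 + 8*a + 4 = (a + 2)*(a^2 + 3*a + 2) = (a + 2)^2*(a + 1)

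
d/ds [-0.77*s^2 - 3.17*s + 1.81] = -1.54*s - 3.17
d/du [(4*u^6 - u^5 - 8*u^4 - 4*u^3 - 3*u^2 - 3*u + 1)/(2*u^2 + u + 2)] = (32*u^7 + 14*u^6 + 12*u^5 - 42*u^4 - 72*u^3 - 21*u^2 - 16*u - 7)/(4*u^4 + 4*u^3 + 9*u^2 + 4*u + 4)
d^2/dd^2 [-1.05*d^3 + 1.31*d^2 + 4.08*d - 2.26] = 2.62 - 6.3*d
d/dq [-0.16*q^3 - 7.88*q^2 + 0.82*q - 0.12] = -0.48*q^2 - 15.76*q + 0.82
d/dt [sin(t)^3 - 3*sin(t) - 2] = -3*cos(t)^3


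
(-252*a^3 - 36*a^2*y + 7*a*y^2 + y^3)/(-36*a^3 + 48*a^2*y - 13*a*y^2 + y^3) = (42*a^2 + 13*a*y + y^2)/(6*a^2 - 7*a*y + y^2)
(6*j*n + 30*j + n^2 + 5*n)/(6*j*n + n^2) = (n + 5)/n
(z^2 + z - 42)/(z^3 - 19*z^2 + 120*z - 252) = (z + 7)/(z^2 - 13*z + 42)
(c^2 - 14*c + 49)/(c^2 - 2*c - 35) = (c - 7)/(c + 5)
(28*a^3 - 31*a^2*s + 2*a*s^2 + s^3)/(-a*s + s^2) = -28*a^2/s + 3*a + s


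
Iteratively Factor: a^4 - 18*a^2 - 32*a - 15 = (a + 1)*(a^3 - a^2 - 17*a - 15) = (a + 1)^2*(a^2 - 2*a - 15) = (a - 5)*(a + 1)^2*(a + 3)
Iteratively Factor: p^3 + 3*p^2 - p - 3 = (p - 1)*(p^2 + 4*p + 3) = (p - 1)*(p + 1)*(p + 3)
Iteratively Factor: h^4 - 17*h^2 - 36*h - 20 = (h + 2)*(h^3 - 2*h^2 - 13*h - 10) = (h - 5)*(h + 2)*(h^2 + 3*h + 2) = (h - 5)*(h + 1)*(h + 2)*(h + 2)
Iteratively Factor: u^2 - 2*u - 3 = (u + 1)*(u - 3)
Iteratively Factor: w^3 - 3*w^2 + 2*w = (w - 2)*(w^2 - w) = (w - 2)*(w - 1)*(w)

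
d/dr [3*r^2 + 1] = 6*r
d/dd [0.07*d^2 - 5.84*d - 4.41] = 0.14*d - 5.84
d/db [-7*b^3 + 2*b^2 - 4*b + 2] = -21*b^2 + 4*b - 4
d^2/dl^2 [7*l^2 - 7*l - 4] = 14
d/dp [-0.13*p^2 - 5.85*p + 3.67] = -0.26*p - 5.85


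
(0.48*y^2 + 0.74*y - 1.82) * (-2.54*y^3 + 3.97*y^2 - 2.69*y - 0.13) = -1.2192*y^5 + 0.026*y^4 + 6.2694*y^3 - 9.2784*y^2 + 4.7996*y + 0.2366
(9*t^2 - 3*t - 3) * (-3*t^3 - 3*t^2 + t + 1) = -27*t^5 - 18*t^4 + 27*t^3 + 15*t^2 - 6*t - 3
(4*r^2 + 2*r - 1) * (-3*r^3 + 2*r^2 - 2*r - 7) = -12*r^5 + 2*r^4 - r^3 - 34*r^2 - 12*r + 7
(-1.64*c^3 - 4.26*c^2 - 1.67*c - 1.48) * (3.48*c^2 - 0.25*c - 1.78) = -5.7072*c^5 - 14.4148*c^4 - 1.8274*c^3 + 2.8499*c^2 + 3.3426*c + 2.6344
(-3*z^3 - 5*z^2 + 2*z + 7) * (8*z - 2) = -24*z^4 - 34*z^3 + 26*z^2 + 52*z - 14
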